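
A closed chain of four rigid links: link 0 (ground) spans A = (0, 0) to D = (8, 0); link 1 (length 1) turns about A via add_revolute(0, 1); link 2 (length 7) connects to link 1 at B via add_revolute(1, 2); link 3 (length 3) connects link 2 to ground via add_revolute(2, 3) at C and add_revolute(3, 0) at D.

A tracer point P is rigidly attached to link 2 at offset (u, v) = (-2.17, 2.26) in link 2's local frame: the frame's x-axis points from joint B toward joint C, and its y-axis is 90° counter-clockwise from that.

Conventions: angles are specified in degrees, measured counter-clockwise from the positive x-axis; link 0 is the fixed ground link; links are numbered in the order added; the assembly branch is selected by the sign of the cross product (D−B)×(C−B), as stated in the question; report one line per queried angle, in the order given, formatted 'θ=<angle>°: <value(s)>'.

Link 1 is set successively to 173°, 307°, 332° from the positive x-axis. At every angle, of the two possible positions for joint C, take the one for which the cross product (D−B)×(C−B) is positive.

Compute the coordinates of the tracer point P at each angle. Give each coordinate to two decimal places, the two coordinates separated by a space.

A=(0,0), D=(8.00,0)
θ=173°: B = A + 1.00·(cos173°, sin173°) = (-0.9925, 0.1219)
θ=173°: |BD| = 8.9934
θ=173°: circle(B,7.00) ∩ circle(D,3.00): a=6.7205, h=1.9581
θ=173°:   candidates: C₊=(5.7539,1.9887) cross=17.610; C₋=(5.7008,-1.9271) cross=-17.610
θ=173°:   branch + wants cross > 0 → take C=(5.7539,1.9887) (cross=17.610)
θ=173°: ex = (C−B)/|BC| = (0.9638,0.2667); ey = (-0.2667,0.9638)
θ=173°: P = B + -2.17·ex + 2.26·ey = (-3.6867,1.7213)
θ=307°: B = A + 1.00·(cos307°, sin307°) = (0.6018, -0.7986)
θ=307°: |BD| = 7.4412
θ=307°: circle(B,7.00) ∩ circle(D,3.00): a=6.4083, h=2.8166
θ=307°:   candidates: C₊=(6.6708,2.6895) cross=20.959; C₋=(7.2754,-2.9112) cross=-20.959
θ=307°:   branch + wants cross > 0 → take C=(6.6708,2.6895) (cross=20.959)
θ=307°: ex = (C−B)/|BC| = (0.8670,0.4983); ey = (-0.4983,0.8670)
θ=307°: P = B + -2.17·ex + 2.26·ey = (-2.4057,0.0795)
θ=332°: B = A + 1.00·(cos332°, sin332°) = (0.8829, -0.4695)
θ=332°: |BD| = 7.1325
θ=332°: circle(B,7.00) ∩ circle(D,3.00): a=6.3703, h=2.9016
θ=332°:   candidates: C₊=(7.0485,2.8451) cross=20.695; C₋=(7.4304,-2.9454) cross=-20.695
θ=332°:   branch + wants cross > 0 → take C=(7.0485,2.8451) (cross=20.695)
θ=332°: ex = (C−B)/|BC| = (0.8808,0.4735); ey = (-0.4735,0.8808)
θ=332°: P = B + -2.17·ex + 2.26·ey = (-2.0985,0.4936)

θ=173°: -3.69 1.72
θ=307°: -2.41 0.08
θ=332°: -2.10 0.49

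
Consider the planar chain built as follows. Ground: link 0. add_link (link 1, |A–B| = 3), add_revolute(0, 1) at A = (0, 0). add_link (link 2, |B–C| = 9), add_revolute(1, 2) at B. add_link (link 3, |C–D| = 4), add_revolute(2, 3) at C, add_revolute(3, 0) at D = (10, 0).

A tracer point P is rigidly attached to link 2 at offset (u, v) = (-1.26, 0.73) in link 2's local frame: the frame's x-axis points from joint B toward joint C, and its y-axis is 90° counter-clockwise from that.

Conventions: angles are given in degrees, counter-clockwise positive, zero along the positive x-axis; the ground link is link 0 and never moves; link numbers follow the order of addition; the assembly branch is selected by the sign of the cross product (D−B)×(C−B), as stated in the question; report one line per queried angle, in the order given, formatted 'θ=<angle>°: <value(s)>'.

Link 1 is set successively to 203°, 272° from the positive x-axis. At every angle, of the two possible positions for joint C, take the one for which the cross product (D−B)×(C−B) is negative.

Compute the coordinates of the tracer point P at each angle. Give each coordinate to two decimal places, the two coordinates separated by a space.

A=(0,0), D=(10.00,0)
θ=203°: B = A + 3.00·(cos203°, sin203°) = (-2.7615, -1.1722)
θ=203°: |BD| = 12.8152
θ=203°: circle(B,9.00) ∩ circle(D,4.00): a=8.9437, h=1.0054
θ=203°:   candidates: C₊=(6.0527,0.6471) cross=12.885; C₋=(6.2366,-1.3554) cross=-12.885
θ=203°:   branch - wants cross < 0 → take C=(6.2366,-1.3554) (cross=-12.885)
θ=203°: ex = (C−B)/|BC| = (0.9998,-0.0204); ey = (0.0204,0.9998)
θ=203°: P = B + -1.26·ex + 0.73·ey = (-4.0064,-0.4167)
θ=272°: B = A + 3.00·(cos272°, sin272°) = (0.1047, -2.9982)
θ=272°: |BD| = 10.3395
θ=272°: circle(B,9.00) ∩ circle(D,4.00): a=8.3130, h=3.4487
θ=272°:   candidates: C₊=(7.0606,2.7129) cross=35.658; C₋=(9.0606,-3.8881) cross=-35.658
θ=272°:   branch - wants cross < 0 → take C=(9.0606,-3.8881) (cross=-35.658)
θ=272°: ex = (C−B)/|BC| = (0.9951,-0.0989); ey = (0.0989,0.9951)
θ=272°: P = B + -1.26·ex + 0.73·ey = (-1.0769,-2.1472)

θ=203°: -4.01 -0.42
θ=272°: -1.08 -2.15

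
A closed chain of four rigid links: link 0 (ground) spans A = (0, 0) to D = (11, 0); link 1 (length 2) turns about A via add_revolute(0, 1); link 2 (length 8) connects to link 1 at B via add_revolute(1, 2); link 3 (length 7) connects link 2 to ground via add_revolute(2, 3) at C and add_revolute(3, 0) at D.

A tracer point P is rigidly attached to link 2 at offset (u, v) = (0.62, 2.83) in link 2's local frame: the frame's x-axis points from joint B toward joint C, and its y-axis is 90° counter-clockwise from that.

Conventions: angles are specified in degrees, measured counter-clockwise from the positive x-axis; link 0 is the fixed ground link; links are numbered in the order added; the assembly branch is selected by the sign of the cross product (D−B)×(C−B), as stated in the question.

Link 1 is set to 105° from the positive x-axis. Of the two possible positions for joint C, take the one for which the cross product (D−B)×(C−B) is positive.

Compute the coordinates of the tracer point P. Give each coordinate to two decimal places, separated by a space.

A=(0,0), D=(11.00,0)
B = A + 2.00·(cos105°, sin105°) = (-0.5176, 1.9319)
|BD| = 11.6785
circle(B,8.00) ∩ circle(D,7.00): a=6.4815, h=4.6894
  candidates: C₊=(6.6503,5.4845) cross=54.765; C₋=(5.0988,-3.7651) cross=-54.765
  branch + wants cross > 0 → take C=(6.6503,5.4845) (cross=54.765)
ex = (C−B)/|BC| = (0.8960,0.4441); ey = (-0.4441,0.8960)
P = B + 0.62·ex + 2.83·ey = (-1.2189,4.7428)

-1.22 4.74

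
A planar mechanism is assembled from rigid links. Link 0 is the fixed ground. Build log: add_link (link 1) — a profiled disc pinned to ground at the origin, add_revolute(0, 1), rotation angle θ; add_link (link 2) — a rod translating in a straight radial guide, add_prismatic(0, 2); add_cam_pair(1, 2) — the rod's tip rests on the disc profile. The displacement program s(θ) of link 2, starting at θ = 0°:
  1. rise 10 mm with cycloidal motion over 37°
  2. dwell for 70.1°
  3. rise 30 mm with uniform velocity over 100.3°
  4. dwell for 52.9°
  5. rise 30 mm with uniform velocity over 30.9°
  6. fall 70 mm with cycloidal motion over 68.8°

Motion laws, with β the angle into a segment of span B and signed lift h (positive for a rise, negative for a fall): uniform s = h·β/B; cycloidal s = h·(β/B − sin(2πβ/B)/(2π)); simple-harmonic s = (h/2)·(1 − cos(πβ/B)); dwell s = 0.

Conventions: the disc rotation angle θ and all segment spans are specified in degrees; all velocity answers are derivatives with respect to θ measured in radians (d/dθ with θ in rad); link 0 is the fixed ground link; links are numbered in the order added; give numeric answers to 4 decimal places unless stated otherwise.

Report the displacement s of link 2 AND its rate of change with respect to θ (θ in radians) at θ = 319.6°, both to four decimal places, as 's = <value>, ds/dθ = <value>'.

seg 1 [0°–37°] cycloidal, h=10: full span → s += 10 → s = 10.0000
seg 2 [37°–107.1°] dwell: s stays 10.0000
seg 3 [107.1°–207.4°] uniform, h=30: full span → s += 30 → s = 40.0000
seg 4 [207.4°–260.3°] dwell: s stays 40.0000
seg 5 [260.3°–291.2°] uniform, h=30: full span → s += 30 → s = 70.0000
seg 6 [291.2°–360°] cycloidal, h=-70: θ=319.6° here. β=28.4, B=68.8. -70·(0.4128 − sin(2π·0.4128)/(2π)) = -23.0916 → s = 46.9084
velocity in seg [291.2°–360°] (cycloidal), θ in radians: β = 28.4° = 0.4957 rad, B = 68.8° = 1.2008 rad; ds/dθ = (h/B)(1 − cos(2πβ/B)) = ((-70)/1.2008)(1 − cos(2π·0.4128)) = -108.055440 mm/rad

s = 46.9084, ds/dθ = -108.0554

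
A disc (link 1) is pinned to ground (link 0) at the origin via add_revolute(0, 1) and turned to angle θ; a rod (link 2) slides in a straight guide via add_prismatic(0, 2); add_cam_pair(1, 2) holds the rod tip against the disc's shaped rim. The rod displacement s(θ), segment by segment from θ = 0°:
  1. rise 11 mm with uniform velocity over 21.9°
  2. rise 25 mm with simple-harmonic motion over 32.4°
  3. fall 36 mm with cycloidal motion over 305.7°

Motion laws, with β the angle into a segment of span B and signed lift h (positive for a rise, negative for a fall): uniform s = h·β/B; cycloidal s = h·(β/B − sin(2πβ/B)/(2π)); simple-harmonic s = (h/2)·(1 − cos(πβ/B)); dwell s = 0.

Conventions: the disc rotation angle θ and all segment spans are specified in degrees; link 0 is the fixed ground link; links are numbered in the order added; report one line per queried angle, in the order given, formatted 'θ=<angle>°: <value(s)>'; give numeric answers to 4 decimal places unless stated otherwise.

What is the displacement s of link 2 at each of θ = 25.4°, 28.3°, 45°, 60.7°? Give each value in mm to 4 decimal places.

segment 1 (0° to 21.9°, uniform, h = 11) is passed completely: s = 0.0000 + (11) = 11.0000
θ = 25.4° falls in segment 2 (21.9° to 54.3°, simple-harmonic, h = 25): β = 25.4 − 21.9 = 3.5°, B = 32.4°; Δs = 25/2·(1 − cos(π·0.1080)) = 0.7129; s = 11.0000 + 0.7129 = 11.7129
θ = 28.3° falls in segment 2 (21.9° to 54.3°, simple-harmonic, h = 25): β = 28.3 − 21.9 = 6.4°, B = 32.4°; Δs = 25/2·(1 − cos(π·0.1975)) = 2.3306; s = 11.0000 + 2.3306 = 13.3306
θ = 45° falls in segment 2 (21.9° to 54.3°, simple-harmonic, h = 25): β = 45 − 21.9 = 23.1°, B = 32.4°; Δs = 25/2·(1 − cos(π·0.7130)) = 20.2529; s = 11.0000 + 20.2529 = 31.2529
segment 2 (21.9° to 54.3°, simple-harmonic, h = 25) is passed completely: s = 11.0000 + (25) = 36.0000
θ = 60.7° falls in segment 3 (54.3° to 360°, cycloidal, h = -36): β = 60.7 − 54.3 = 6.4°, B = 305.7°; Δs = -36·(0.0209 − sin(2π·0.0209)/(2π)) = -0.0022; s = 36.0000 − 0.0022 = 35.9978

θ=25.4°: 11.7129
θ=28.3°: 13.3306
θ=45°: 31.2529
θ=60.7°: 35.9978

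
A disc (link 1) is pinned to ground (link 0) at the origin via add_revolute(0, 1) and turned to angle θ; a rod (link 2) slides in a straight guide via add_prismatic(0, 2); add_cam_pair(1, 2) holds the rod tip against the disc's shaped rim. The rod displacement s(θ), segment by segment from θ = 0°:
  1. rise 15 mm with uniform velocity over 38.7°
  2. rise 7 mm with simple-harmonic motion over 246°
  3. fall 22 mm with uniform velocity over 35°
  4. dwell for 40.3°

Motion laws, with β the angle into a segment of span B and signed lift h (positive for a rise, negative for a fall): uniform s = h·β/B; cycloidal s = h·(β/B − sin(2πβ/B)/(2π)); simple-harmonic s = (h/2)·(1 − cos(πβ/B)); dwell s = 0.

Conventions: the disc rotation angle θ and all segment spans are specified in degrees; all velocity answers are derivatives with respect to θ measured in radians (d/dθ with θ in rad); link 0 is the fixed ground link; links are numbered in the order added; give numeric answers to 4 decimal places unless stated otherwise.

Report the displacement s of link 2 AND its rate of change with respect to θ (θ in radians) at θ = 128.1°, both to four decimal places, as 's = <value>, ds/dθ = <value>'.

segment 1 (0° to 38.7°, uniform, h = 15) is passed completely: s = 0.0000 + (15) = 15.0000
θ = 128.1° falls in segment 2 (38.7° to 284.7°, simple-harmonic, h = 7): β = 128.1 − 38.7 = 89.4°, B = 246°; Δs = 7/2·(1 − cos(π·0.3634)) = 2.0438; s = 15.0000 + 2.0438 = 17.0438
velocity in seg [38.7°–284.7°] (simple-harmonic), θ in radians: β = 89.4° = 1.5603 rad, B = 246° = 4.2935 rad; ds/dθ = (πh/(2B)) sin(πβ/B) = (π·7/(2·4.2935)) sin(π·0.3634) = 2.328804 mm/rad

s = 17.0438, ds/dθ = 2.3288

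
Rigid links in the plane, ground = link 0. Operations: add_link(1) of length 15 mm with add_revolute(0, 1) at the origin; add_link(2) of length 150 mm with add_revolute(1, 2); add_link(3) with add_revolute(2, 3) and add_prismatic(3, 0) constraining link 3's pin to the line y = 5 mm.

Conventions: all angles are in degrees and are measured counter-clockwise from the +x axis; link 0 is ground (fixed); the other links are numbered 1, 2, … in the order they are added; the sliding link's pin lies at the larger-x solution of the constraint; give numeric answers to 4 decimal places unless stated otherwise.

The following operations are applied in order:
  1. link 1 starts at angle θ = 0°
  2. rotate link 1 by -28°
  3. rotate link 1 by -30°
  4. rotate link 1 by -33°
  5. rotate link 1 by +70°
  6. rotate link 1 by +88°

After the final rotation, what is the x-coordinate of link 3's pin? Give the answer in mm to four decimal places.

geometry: r = 15 mm, L = 150 mm, e = 5 mm; θ starts at 0°
rotate link 1 by -28°: θ ← 0° -28° = -28°
rotate link 1 by -30°: θ ← -28° -30° = -58°
rotate link 1 by -33°: θ ← -58° -33° = -91°
rotate link 1 by +70°: θ ← -91° +70° = -21°
rotate link 1 by +88°: θ ← -21° +88° = 67°
crank pin P = (r cos θ, r sin θ) = (5.860967, 13.807573)
h = r sin θ − e = 13.807573 − 5 = 8.807573
x = r cos θ + √(L² − h²) = 5.860967 + 149.741199 = 155.602166

155.6022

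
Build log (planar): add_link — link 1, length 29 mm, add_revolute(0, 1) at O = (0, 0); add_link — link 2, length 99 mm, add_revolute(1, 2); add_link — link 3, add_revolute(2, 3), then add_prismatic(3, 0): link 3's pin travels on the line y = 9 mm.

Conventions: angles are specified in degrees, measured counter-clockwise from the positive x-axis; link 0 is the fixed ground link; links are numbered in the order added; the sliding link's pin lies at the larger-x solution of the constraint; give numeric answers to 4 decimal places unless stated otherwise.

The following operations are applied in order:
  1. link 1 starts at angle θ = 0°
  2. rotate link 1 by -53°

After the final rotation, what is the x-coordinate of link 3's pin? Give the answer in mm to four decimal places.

geometry: r = 29 mm, L = 99 mm, e = 9 mm; θ starts at 0°
rotate link 1 by -53°: θ ← 0° -53° = -53°
crank pin P = (r cos θ, r sin θ) = (17.452636, -23.160430)
h = r sin θ − e = -23.160430 − 9 = -32.160430
x = r cos θ + √(L² − h²) = 17.452636 + 93.630693 = 111.083329

111.0833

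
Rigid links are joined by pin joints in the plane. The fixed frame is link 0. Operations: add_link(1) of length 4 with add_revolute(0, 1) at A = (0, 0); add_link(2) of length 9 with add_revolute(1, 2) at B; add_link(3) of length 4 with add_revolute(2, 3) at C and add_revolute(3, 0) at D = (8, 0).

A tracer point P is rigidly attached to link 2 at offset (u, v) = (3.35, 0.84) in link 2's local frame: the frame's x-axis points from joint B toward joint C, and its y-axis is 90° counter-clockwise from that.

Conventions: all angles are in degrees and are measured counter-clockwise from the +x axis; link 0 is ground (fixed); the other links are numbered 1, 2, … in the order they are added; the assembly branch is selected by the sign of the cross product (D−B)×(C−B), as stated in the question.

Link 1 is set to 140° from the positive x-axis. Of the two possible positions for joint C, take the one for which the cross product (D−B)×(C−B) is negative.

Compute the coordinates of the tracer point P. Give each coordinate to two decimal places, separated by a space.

A=(0,0), D=(8.00,0)
B = A + 4.00·(cos140°, sin140°) = (-3.0642, 2.5712)
|BD| = 11.3590
circle(B,9.00) ∩ circle(D,4.00): a=8.5407, h=2.8385
  candidates: C₊=(5.8973,3.4028) cross=32.242; C₋=(4.6123,-2.1269) cross=-32.242
  branch - wants cross < 0 → take C=(4.6123,-2.1269) (cross=-32.242)
ex = (C−B)/|BC| = (0.8529,-0.5220); ey = (0.5220,0.8529)
P = B + 3.35·ex + 0.84·ey = (0.2317,1.5389)

0.23 1.54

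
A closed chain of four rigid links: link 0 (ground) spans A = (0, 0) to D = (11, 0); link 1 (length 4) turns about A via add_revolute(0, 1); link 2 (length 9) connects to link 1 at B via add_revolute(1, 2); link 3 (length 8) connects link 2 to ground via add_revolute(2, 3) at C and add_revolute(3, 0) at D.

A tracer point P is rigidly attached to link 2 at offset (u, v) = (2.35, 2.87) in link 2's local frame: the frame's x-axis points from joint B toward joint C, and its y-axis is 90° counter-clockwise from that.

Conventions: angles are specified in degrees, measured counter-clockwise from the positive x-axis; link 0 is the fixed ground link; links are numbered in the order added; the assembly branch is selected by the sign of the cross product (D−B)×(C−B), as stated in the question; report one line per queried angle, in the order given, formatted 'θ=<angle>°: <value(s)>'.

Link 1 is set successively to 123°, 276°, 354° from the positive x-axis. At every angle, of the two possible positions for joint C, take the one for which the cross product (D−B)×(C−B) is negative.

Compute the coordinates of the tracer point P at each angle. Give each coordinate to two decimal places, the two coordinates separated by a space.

A=(0,0), D=(11.00,0)
θ=123°: B = A + 4.00·(cos123°, sin123°) = (-2.1786, 3.3547)
θ=123°: |BD| = 13.5988
θ=123°: circle(B,9.00) ∩ circle(D,8.00): a=7.4245, h=5.0870
θ=123°:   candidates: C₊=(6.2714,6.4529) cross=69.177; C₋=(3.7616,-3.4066) cross=-69.177
θ=123°:   branch - wants cross < 0 → take C=(3.7616,-3.4066) (cross=-69.177)
θ=123°: ex = (C−B)/|BC| = (0.6600,-0.7513); ey = (0.7513,0.6600)
θ=123°: P = B + 2.35·ex + 2.87·ey = (1.5286,3.4835)
θ=276°: B = A + 4.00·(cos276°, sin276°) = (0.4181, -3.9781)
θ=276°: |BD| = 11.3049
θ=276°: circle(B,9.00) ∩ circle(D,8.00): a=6.4044, h=6.3233
θ=276°:   candidates: C₊=(4.1877,4.1944) cross=71.485; C₋=(8.6380,-7.6433) cross=-71.485
θ=276°:   branch - wants cross < 0 → take C=(8.6380,-7.6433) (cross=-71.485)
θ=276°: ex = (C−B)/|BC| = (0.9133,-0.4073); ey = (0.4073,0.9133)
θ=276°: P = B + 2.35·ex + 2.87·ey = (3.7332,-2.3139)
θ=354°: B = A + 4.00·(cos354°, sin354°) = (3.9781, -0.4181)
θ=354°: |BD| = 7.0343
θ=354°: circle(B,9.00) ∩ circle(D,8.00): a=4.7255, h=7.6596
θ=354°:   candidates: C₊=(8.2400,7.5088) cross=53.880; C₋=(9.1505,-7.7833) cross=-53.880
θ=354°:   branch - wants cross < 0 → take C=(9.1505,-7.7833) (cross=-53.880)
θ=354°: ex = (C−B)/|BC| = (0.5747,-0.8184); ey = (0.8184,0.5747)
θ=354°: P = B + 2.35·ex + 2.87·ey = (7.6773,-0.6918)

θ=123°: 1.53 3.48
θ=276°: 3.73 -2.31
θ=354°: 7.68 -0.69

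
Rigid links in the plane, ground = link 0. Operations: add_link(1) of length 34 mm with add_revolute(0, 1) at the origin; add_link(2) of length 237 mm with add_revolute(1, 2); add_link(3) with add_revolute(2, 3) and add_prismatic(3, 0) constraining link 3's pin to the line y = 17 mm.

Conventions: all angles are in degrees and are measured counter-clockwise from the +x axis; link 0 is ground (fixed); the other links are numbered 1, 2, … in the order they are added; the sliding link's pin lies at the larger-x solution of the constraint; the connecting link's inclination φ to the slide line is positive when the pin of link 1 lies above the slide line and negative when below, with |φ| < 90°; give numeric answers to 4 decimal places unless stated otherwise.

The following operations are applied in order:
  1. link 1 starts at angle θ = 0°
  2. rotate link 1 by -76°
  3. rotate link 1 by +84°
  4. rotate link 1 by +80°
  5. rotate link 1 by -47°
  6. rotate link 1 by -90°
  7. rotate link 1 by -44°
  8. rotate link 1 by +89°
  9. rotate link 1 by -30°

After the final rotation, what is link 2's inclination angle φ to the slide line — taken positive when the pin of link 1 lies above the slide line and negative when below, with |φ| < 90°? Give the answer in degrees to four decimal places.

geometry: r = 34 mm, L = 237 mm, e = 17 mm; θ starts at 0°
rotate link 1 by -76°: θ ← 0° -76° = -76°
rotate link 1 by +84°: θ ← -76° +84° = 8°
rotate link 1 by +80°: θ ← 8° +80° = 88°
rotate link 1 by -47°: θ ← 88° -47° = 41°
rotate link 1 by -90°: θ ← 41° -90° = -49°
rotate link 1 by -44°: θ ← -49° -44° = -93°
rotate link 1 by +89°: θ ← -93° +89° = -4°
rotate link 1 by -30°: θ ← -4° -30° = -34°
h = r sin θ − e = -19.012559 − 17 = -36.012559
sin φ = h / L = -36.012559 / 237 = -0.15195172
φ = arcsin(-0.15195172) = -8.740049°

-8.7400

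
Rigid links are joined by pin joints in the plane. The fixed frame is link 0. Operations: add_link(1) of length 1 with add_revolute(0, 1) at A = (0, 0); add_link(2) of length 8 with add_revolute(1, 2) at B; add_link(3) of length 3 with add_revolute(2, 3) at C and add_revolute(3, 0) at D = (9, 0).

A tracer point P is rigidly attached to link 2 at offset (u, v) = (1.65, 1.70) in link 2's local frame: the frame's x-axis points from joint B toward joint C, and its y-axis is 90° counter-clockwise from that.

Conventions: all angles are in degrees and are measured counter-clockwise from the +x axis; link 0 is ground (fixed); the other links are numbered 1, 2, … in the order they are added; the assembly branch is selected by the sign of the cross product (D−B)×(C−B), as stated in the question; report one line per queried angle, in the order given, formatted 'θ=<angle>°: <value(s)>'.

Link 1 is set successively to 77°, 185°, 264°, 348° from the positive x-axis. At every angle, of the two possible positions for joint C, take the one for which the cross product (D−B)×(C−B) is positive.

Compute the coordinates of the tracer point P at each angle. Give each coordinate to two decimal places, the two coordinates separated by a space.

A=(0,0), D=(9.00,0)
θ=77°: B = A + 1.00·(cos77°, sin77°) = (0.2250, 0.9744)
θ=77°: |BD| = 8.8290
θ=77°: circle(B,8.00) ∩ circle(D,3.00): a=7.5292, h=2.7038
θ=77°:   candidates: C₊=(8.0066,2.8307) cross=23.872; C₋=(7.4098,-2.5439) cross=-23.872
θ=77°:   branch + wants cross > 0 → take C=(8.0066,2.8307) (cross=23.872)
θ=77°: ex = (C−B)/|BC| = (0.9727,0.2320); ey = (-0.2320,0.9727)
θ=77°: P = B + 1.65·ex + 1.70·ey = (1.4354,3.0108)
θ=185°: B = A + 1.00·(cos185°, sin185°) = (-0.9962, -0.0872)
θ=185°: |BD| = 9.9966
θ=185°: circle(B,8.00) ∩ circle(D,3.00): a=7.7492, h=1.9873
θ=185°:   candidates: C₊=(6.7354,1.9677) cross=19.866; C₋=(6.7701,-2.0068) cross=-19.866
θ=185°:   branch + wants cross > 0 → take C=(6.7354,1.9677) (cross=19.866)
θ=185°: ex = (C−B)/|BC| = (0.9665,0.2569); ey = (-0.2569,0.9665)
θ=185°: P = B + 1.65·ex + 1.70·ey = (0.1618,1.9796)
θ=264°: B = A + 1.00·(cos264°, sin264°) = (-0.1045, -0.9945)
θ=264°: |BD| = 9.1587
θ=264°: circle(B,8.00) ∩ circle(D,3.00): a=7.5820, h=2.5522
θ=264°:   candidates: C₊=(7.1555,2.3659) cross=23.375; C₋=(7.7097,-2.7084) cross=-23.375
θ=264°:   branch + wants cross > 0 → take C=(7.1555,2.3659) (cross=23.375)
θ=264°: ex = (C−B)/|BC| = (0.9075,0.4201); ey = (-0.4201,0.9075)
θ=264°: P = B + 1.65·ex + 1.70·ey = (0.6787,1.2413)
θ=348°: B = A + 1.00·(cos348°, sin348°) = (0.9781, -0.2079)
θ=348°: |BD| = 8.0245
θ=348°: circle(B,8.00) ∩ circle(D,3.00): a=7.4393, h=2.9424
θ=348°:   candidates: C₊=(8.3387,2.9262) cross=23.611; C₋=(8.4911,-2.9565) cross=-23.611
θ=348°:   branch + wants cross > 0 → take C=(8.3387,2.9262) (cross=23.611)
θ=348°: ex = (C−B)/|BC| = (0.9201,0.3918); ey = (-0.3918,0.9201)
θ=348°: P = B + 1.65·ex + 1.70·ey = (1.8303,2.0026)

θ=77°: 1.44 3.01
θ=185°: 0.16 1.98
θ=264°: 0.68 1.24
θ=348°: 1.83 2.00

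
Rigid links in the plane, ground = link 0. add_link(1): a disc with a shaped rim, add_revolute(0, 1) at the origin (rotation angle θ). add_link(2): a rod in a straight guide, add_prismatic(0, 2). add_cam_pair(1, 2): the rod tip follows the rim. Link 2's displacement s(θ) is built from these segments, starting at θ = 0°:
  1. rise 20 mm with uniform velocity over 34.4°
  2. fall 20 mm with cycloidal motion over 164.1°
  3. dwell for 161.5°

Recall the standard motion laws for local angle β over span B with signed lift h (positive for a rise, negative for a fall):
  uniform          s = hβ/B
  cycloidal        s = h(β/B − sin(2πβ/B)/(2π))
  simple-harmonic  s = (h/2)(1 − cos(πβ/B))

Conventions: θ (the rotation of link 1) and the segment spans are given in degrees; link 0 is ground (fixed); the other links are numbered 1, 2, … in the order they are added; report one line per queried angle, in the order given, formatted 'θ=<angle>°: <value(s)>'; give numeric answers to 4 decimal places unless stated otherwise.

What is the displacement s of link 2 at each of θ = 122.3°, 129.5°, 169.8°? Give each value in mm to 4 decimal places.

segment 1 (0° to 34.4°, uniform, h = 20) is passed completely: s = 0.0000 + (20) = 20.0000
θ = 122.3° falls in segment 2 (34.4° to 198.5°, cycloidal, h = -20): β = 122.3 − 34.4 = 87.9°, B = 164.1°; Δs = -20·(0.5356 − sin(2π·0.5356)/(2π)) = -11.4200; s = 20.0000 − 11.4200 = 8.5800
θ = 129.5° falls in segment 2 (34.4° to 198.5°, cycloidal, h = -20): β = 129.5 − 34.4 = 95.1°, B = 164.1°; Δs = -20·(0.5795 − sin(2π·0.5795)/(2π)) = -13.1156; s = 20.0000 − 13.1156 = 6.8844
θ = 169.8° falls in segment 2 (34.4° to 198.5°, cycloidal, h = -20): β = 169.8 − 34.4 = 135.4°, B = 164.1°; Δs = -20·(0.8251 − sin(2π·0.8251)/(2π)) = -19.3373; s = 20.0000 − 19.3373 = 0.6627

θ=122.3°: 8.5800
θ=129.5°: 6.8844
θ=169.8°: 0.6627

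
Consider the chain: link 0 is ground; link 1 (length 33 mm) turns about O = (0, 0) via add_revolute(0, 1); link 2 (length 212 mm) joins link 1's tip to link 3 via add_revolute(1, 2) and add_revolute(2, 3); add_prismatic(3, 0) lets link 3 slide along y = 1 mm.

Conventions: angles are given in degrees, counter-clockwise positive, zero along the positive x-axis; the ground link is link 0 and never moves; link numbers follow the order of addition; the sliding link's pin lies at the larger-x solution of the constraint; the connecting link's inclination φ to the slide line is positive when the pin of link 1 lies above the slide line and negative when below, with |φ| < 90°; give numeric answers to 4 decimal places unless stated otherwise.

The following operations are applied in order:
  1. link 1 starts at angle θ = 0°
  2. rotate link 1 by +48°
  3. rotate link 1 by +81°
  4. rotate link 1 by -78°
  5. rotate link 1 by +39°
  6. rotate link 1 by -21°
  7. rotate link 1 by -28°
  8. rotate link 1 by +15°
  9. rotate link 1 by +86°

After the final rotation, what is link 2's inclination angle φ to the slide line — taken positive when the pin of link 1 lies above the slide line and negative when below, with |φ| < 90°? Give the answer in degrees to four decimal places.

geometry: r = 33 mm, L = 212 mm, e = 1 mm; θ starts at 0°
rotate link 1 by +48°: θ ← 0° +48° = 48°
rotate link 1 by +81°: θ ← 48° +81° = 129°
rotate link 1 by -78°: θ ← 129° -78° = 51°
rotate link 1 by +39°: θ ← 51° +39° = 90°
rotate link 1 by -21°: θ ← 90° -21° = 69°
rotate link 1 by -28°: θ ← 69° -28° = 41°
rotate link 1 by +15°: θ ← 41° +15° = 56°
rotate link 1 by +86°: θ ← 56° +86° = 142°
h = r sin θ − e = 20.316829 − 1 = 19.316829
sin φ = h / L = 19.316829 / 212 = 0.09111712
φ = arcsin(0.09111712) = 5.227877°

5.2279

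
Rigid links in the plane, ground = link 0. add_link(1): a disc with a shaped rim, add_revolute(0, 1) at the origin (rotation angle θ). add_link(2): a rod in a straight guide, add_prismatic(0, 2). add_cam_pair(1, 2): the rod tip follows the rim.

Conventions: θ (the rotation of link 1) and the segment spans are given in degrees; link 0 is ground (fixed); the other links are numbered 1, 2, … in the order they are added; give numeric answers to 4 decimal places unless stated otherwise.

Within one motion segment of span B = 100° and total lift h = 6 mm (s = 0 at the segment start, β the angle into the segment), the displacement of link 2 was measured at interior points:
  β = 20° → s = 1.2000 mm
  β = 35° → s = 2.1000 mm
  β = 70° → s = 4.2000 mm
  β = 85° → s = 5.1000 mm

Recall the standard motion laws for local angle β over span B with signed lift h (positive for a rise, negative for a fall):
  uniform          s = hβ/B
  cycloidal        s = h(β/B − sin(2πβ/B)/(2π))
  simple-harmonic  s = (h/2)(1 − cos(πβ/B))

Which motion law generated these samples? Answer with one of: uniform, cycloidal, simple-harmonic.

candidates at β/B = r: uniform s = h·r (linear in β); cycloidal s = h·(r − sin(2πr)/(2π)); simple-harmonic s = (h/2)(1 − cos(πr))
β=20°: printed 1.2000 | uniform 1.2000, cycloidal 0.2918, simple-harmonic 0.5729
β=35°: printed 2.1000 | uniform 2.1000, cycloidal 1.3274, simple-harmonic 1.6380
β=70°: printed 4.2000 | uniform 4.2000, cycloidal 5.1082, simple-harmonic 4.7634
β=85°: printed 5.1000 | uniform 5.1000, cycloidal 5.8726, simple-harmonic 5.6730
only one law matches every sample → uniform

uniform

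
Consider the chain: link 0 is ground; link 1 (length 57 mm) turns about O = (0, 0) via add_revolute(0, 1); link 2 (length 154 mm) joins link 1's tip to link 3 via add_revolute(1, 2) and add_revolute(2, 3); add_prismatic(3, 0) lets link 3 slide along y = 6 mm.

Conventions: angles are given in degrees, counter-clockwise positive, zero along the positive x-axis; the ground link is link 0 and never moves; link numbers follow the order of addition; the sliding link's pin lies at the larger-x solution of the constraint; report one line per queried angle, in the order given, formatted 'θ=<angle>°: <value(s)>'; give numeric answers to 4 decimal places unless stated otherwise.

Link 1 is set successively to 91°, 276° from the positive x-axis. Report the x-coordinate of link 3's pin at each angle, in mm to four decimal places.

geometry: r = 57 mm, L = 154 mm, e = 6 mm
θ=91°: crank pin P = (r cos θ, r sin θ) = (-0.994787, 56.991319)
θ=91°: h = r sin θ − e = 56.991319 − 6 = 50.991319
θ=91°: x = r cos θ + √(L² − h²) = -0.994787 + 145.313060 = 144.318273
θ=276°: crank pin P = (r cos θ, r sin θ) = (5.958122, -56.687748)
θ=276°: h = r sin θ − e = -56.687748 − 6 = -62.687748
θ=276°: x = r cos θ + √(L² − h²) = 5.958122 + 140.663592 = 146.621715

θ=91°: 144.3183
θ=276°: 146.6217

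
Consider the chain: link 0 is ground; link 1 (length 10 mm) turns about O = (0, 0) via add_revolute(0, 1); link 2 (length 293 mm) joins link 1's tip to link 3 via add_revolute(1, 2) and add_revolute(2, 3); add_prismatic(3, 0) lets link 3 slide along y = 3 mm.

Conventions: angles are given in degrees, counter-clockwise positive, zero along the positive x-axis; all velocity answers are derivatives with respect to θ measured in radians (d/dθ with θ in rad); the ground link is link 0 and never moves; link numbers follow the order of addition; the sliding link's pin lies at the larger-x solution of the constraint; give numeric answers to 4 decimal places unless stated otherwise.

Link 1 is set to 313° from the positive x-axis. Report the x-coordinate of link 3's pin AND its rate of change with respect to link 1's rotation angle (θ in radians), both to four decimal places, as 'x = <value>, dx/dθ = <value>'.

geometry: r = 10 mm, L = 293 mm, e = 3 mm
crank pin P = (r cos θ, r sin θ) = (6.819984, -7.313537)
h = r sin θ − e = -7.313537 − 3 = -10.313537
x = r cos θ + √(L² − h²) = 6.819984 + 292.818427 = 299.638410
dx/dθ = −r sin θ − h·r cos θ/√(L² − h²) (θ in radians; h = -10.313537) = 7.553748

x = 299.6384, dx/dθ = 7.5537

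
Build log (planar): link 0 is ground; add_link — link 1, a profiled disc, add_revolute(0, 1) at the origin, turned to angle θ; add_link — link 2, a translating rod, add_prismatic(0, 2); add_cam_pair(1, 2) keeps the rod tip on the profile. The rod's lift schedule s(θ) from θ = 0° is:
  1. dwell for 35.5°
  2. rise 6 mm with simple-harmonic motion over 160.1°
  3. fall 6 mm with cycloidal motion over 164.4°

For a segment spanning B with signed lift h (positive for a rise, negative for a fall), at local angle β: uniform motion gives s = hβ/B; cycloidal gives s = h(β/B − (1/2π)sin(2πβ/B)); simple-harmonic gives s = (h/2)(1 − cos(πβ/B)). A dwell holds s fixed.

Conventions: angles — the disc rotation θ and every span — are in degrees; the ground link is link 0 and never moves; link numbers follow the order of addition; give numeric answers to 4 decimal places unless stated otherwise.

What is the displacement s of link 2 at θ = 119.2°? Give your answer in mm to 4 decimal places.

seg 1 [0°–35.5°] dwell: s stays 0.0000
seg 2 [35.5°–195.6°] simple-harmonic, h=6: θ=119.2° here. β=83.7, B=160.1. 6/2·(1 − cos(π·0.5228)) = 3.2147 → s = 3.2147

3.2147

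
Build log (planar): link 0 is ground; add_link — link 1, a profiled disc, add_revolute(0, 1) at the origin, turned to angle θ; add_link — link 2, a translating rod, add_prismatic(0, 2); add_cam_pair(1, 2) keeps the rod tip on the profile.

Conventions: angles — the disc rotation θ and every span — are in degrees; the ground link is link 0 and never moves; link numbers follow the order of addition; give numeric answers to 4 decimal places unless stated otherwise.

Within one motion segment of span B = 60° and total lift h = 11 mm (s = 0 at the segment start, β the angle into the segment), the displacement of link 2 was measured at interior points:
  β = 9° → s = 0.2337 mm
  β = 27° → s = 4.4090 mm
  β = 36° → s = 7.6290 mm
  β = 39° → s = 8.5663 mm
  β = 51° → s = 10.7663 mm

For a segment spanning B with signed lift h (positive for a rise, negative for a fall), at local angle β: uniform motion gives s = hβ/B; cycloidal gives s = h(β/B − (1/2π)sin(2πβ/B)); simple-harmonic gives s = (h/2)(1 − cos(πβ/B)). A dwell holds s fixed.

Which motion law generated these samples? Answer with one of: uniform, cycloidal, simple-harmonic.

candidates at β/B = r: uniform s = h·r (linear in β); cycloidal s = h·(r − sin(2πr)/(2π)); simple-harmonic s = (h/2)(1 − cos(πr))
β=9°: printed 0.2337 | uniform 1.6500, cycloidal 0.2337, simple-harmonic 0.5995
β=27°: printed 4.4090 | uniform 4.9500, cycloidal 4.4090, simple-harmonic 4.6396
β=36°: printed 7.6290 | uniform 6.6000, cycloidal 7.6290, simple-harmonic 7.1996
β=39°: printed 8.5663 | uniform 7.1500, cycloidal 8.5663, simple-harmonic 7.9969
β=51°: printed 10.7663 | uniform 9.3500, cycloidal 10.7663, simple-harmonic 10.4005
only one law matches every sample → cycloidal

cycloidal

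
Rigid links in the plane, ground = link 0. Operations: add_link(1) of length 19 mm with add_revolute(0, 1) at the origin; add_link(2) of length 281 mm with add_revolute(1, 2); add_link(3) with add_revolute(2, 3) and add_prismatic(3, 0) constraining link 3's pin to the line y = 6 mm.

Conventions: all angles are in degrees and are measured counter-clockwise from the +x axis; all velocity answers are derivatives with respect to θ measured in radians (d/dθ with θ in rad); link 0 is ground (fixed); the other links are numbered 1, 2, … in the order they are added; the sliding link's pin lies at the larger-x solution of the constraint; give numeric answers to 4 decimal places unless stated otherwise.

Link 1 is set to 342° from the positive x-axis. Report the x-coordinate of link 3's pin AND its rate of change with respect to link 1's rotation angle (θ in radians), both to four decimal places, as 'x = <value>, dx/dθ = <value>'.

geometry: r = 19 mm, L = 281 mm, e = 6 mm
crank pin P = (r cos θ, r sin θ) = (18.070074, -5.871323)
h = r sin θ − e = -5.871323 − 6 = -11.871323
x = r cos θ + √(L² − h²) = 18.070074 + 280.749126 = 298.819200
dx/dθ = −r sin θ − h·r cos θ/√(L² − h²) (θ in radians; h = -11.871323) = 6.635406

x = 298.8192, dx/dθ = 6.6354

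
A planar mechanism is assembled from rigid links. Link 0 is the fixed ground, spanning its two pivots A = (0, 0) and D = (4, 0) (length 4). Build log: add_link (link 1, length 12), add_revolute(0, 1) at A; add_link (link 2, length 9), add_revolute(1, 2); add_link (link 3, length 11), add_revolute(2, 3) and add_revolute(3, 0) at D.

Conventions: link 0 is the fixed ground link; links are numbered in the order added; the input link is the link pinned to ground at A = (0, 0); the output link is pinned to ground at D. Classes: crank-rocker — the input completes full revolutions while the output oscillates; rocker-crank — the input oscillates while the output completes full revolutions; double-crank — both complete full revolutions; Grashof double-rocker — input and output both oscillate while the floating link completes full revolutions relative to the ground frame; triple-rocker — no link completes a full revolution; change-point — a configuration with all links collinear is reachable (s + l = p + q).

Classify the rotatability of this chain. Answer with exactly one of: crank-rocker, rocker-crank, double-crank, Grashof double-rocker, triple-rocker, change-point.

lengths: ground=4, input=12, coupler=9, output=11
sorted: s=4 (shortest), l=12 (longest), p+q=20
s + l = 16 vs p + q = 20
s + l < p + q (Grashof) with shortest = ground link → double-crank

double-crank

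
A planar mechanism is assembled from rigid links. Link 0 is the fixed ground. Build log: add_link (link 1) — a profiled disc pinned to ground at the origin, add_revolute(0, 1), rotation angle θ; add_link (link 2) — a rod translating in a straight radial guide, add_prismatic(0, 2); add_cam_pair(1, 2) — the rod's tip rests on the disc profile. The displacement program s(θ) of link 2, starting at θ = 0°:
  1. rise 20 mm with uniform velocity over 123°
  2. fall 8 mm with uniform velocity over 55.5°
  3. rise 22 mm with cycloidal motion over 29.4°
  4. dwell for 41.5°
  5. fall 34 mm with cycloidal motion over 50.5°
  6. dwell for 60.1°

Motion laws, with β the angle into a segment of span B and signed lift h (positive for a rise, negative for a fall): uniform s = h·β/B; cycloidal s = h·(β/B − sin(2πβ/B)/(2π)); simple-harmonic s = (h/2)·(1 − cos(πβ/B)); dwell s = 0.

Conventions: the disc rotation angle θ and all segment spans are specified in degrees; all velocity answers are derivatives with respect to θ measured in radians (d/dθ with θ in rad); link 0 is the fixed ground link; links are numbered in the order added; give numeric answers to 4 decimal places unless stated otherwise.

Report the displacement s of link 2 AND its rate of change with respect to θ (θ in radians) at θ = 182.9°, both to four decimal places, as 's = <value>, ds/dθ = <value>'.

seg 1 [0°–123°] uniform, h=20: full span → s += 20 → s = 20.0000
seg 2 [123°–178.5°] uniform, h=-8: full span → s += -8 → s = 12.0000
seg 3 [178.5°–207.9°] cycloidal, h=22: θ=182.9° here. β=4.4, B=29.4. 22·(0.1497 − sin(2π·0.1497)/(2π)) = 0.4642 → s = 12.4642
velocity in seg [178.5°–207.9°] (cycloidal), θ in radians: β = 4.4° = 0.0768 rad, B = 29.4° = 0.5131 rad; ds/dθ = (h/B)(1 − cos(2πβ/B)) = (22/0.5131)(1 − cos(2π·0.1497)) = 17.599386 mm/rad

s = 12.4642, ds/dθ = 17.5994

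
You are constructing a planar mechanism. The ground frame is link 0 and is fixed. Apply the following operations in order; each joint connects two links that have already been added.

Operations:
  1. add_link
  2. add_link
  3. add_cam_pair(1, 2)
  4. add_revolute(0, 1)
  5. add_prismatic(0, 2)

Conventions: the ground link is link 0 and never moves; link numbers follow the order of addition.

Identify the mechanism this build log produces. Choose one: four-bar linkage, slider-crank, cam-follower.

links: 3 (incl. ground); joints: 1 revolute, 1 prismatic, 1 higher (cam) pair, forming one closed loop
3 links, revolute + prismatic + higher pair in one loop → cam-follower

cam-follower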